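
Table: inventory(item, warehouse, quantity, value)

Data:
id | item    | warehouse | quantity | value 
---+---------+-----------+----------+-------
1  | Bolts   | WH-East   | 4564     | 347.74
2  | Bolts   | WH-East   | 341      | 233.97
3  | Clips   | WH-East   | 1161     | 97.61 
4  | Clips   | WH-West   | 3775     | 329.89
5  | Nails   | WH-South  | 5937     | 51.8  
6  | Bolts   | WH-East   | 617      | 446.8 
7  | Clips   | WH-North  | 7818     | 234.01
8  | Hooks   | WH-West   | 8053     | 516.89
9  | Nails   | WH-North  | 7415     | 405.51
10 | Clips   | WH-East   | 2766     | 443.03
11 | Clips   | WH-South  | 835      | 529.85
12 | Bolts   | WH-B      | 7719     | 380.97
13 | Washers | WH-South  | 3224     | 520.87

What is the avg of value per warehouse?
SELECT warehouse, AVG(value) as result
FROM inventory
GROUP BY warehouse

Result:
  WH-B: 380.97
  WH-East: 313.83
  WH-North: 319.76
  WH-South: 367.51
  WH-West: 423.39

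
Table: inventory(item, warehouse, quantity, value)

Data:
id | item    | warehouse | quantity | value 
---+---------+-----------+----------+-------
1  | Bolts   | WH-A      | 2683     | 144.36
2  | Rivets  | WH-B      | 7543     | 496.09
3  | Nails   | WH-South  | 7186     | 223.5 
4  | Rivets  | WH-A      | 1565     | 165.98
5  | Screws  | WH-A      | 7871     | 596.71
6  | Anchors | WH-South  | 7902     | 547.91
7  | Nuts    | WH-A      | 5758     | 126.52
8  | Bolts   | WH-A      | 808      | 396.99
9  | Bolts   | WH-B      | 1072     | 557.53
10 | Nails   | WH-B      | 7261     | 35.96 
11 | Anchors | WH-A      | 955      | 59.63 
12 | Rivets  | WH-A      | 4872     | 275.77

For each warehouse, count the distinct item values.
SELECT warehouse, COUNT(DISTINCT item)
FROM inventory
GROUP BY warehouse

Result:
  WH-A: 5 distinct
  WH-B: 3 distinct
  WH-South: 2 distinct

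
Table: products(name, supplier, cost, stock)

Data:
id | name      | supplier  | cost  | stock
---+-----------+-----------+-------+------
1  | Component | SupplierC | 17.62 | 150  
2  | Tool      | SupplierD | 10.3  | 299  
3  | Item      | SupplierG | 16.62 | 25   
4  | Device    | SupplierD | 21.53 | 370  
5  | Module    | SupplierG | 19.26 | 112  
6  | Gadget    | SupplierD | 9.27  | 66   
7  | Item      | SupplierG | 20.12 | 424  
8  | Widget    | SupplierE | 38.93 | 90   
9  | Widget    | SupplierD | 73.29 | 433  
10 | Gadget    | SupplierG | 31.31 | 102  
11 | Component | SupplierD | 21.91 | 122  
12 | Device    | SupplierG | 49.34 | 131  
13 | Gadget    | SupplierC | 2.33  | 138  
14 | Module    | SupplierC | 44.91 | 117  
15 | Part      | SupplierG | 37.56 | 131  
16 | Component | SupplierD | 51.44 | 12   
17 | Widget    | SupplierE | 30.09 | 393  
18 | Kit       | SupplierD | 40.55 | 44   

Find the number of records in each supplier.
SELECT supplier, COUNT(*) as count
FROM products
GROUP BY supplier

Result:
  SupplierC: 3
  SupplierD: 7
  SupplierE: 2
  SupplierG: 6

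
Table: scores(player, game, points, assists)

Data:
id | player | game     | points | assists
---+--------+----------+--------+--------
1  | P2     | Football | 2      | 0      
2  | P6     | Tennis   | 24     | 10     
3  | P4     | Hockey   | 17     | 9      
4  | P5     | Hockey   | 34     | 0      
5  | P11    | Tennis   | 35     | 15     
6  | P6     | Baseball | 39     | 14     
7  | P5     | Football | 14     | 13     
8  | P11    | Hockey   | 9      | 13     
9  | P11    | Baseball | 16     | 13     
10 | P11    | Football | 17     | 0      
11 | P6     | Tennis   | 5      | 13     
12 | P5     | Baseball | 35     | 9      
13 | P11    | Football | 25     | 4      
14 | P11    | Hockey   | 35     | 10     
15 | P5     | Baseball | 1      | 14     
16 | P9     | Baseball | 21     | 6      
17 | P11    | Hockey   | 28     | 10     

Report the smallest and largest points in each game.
SELECT game, MIN(points), MAX(points)
FROM scores
GROUP BY game

Result:
  Baseball: min=1, max=39
  Football: min=2, max=25
  Hockey: min=9, max=35
  Tennis: min=5, max=35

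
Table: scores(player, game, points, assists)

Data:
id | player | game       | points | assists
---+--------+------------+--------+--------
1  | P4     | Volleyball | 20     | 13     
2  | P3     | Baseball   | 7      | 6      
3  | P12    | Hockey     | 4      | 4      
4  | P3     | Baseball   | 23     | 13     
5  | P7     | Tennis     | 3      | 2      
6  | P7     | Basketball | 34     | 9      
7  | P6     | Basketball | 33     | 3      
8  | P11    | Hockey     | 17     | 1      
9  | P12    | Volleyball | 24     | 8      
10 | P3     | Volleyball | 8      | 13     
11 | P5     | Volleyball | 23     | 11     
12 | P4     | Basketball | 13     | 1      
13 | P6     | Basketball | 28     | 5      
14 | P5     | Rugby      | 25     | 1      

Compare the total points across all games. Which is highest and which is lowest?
SELECT game, SUM(points)
FROM scores
GROUP BY game
ORDER BY SUM(points)

All groups:
  Tennis: 3
  Hockey: 21
  Rugby: 25
  Baseball: 30
  Volleyball: 75
  Basketball: 108

Highest: Basketball (108)
Lowest: Tennis (3)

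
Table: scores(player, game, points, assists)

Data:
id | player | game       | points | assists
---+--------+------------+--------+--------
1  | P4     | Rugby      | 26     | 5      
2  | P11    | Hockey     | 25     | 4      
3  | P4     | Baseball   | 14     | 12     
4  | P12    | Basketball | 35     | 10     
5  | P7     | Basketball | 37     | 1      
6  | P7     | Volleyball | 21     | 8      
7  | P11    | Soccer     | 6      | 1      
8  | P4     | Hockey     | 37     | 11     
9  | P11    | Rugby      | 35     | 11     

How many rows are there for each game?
SELECT game, COUNT(*) as count
FROM scores
GROUP BY game

Result:
  Baseball: 1
  Basketball: 2
  Hockey: 2
  Rugby: 2
  Soccer: 1
  Volleyball: 1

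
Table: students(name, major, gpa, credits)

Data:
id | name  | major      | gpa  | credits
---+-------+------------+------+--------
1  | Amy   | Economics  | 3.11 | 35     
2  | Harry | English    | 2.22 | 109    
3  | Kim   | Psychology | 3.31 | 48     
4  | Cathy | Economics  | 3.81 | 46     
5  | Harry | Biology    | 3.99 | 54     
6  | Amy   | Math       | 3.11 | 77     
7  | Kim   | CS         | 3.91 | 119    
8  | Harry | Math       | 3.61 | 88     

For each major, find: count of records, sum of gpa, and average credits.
SELECT major,
       COUNT(*) as cnt,
       SUM(gpa) as total_gpa,
       AVG(credits) as avg_credits
FROM students
GROUP BY major

Result:
  Biology: 1 records, 3.99 total gpa, 54.00 avg credits
  CS: 1 records, 3.91 total gpa, 119.00 avg credits
  Economics: 2 records, 6.92 total gpa, 40.50 avg credits
  English: 1 records, 2.22 total gpa, 109.00 avg credits
  Math: 2 records, 6.72 total gpa, 82.50 avg credits
  Psychology: 1 records, 3.31 total gpa, 48.00 avg credits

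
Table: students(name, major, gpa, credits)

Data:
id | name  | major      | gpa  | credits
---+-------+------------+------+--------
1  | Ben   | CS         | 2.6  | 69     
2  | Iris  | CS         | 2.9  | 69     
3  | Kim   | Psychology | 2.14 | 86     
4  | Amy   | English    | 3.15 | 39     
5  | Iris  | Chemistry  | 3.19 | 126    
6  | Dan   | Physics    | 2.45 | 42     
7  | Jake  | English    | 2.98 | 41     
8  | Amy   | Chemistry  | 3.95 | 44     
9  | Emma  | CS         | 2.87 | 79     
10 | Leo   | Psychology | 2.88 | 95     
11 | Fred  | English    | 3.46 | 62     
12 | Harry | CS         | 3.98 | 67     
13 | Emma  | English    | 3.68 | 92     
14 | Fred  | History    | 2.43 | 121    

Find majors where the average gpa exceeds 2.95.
SELECT major, AVG(gpa)
FROM students
GROUP BY major
HAVING AVG(gpa) > 2.95

Result:
  CS: avg=3.09
  Chemistry: avg=3.57
  English: avg=3.32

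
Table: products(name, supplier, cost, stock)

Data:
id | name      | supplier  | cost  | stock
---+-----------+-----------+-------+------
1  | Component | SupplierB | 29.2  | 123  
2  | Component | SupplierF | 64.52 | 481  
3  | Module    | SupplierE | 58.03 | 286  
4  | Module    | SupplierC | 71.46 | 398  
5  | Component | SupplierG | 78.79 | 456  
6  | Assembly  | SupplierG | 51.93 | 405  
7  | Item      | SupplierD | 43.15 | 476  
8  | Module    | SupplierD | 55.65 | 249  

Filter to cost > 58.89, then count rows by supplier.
SELECT supplier, COUNT(*)
FROM products
WHERE cost > 58.89
GROUP BY supplier

Note: WHERE filters rows before grouping.

Result:
  SupplierC: 1
  SupplierF: 1
  SupplierG: 1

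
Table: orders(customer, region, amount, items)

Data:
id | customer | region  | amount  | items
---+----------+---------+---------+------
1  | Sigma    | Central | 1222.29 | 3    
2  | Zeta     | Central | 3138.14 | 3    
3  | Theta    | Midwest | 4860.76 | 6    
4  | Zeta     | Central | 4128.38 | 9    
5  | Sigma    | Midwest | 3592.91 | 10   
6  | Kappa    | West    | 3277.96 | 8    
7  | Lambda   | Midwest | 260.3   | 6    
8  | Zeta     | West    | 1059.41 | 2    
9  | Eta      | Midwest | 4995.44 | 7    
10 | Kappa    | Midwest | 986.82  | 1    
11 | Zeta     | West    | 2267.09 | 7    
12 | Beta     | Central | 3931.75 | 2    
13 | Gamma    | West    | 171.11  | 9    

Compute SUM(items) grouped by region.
SELECT region, SUM(items) as result
FROM orders
GROUP BY region

Result:
  Central: 17
  Midwest: 30
  West: 26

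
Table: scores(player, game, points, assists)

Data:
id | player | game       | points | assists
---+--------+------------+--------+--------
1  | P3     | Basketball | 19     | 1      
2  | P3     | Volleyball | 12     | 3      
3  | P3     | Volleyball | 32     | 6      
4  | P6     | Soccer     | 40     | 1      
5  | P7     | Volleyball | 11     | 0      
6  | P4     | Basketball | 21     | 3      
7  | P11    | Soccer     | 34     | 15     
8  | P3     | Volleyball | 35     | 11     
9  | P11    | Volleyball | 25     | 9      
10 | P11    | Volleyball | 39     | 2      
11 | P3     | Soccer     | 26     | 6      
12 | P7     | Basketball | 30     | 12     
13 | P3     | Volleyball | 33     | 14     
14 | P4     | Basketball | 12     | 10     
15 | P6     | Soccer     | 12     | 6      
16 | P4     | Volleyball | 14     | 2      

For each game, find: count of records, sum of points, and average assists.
SELECT game,
       COUNT(*) as cnt,
       SUM(points) as total_points,
       AVG(assists) as avg_assists
FROM scores
GROUP BY game

Result:
  Basketball: 4 records, 82 total points, 6.50 avg assists
  Soccer: 4 records, 112 total points, 7.00 avg assists
  Volleyball: 8 records, 201 total points, 5.88 avg assists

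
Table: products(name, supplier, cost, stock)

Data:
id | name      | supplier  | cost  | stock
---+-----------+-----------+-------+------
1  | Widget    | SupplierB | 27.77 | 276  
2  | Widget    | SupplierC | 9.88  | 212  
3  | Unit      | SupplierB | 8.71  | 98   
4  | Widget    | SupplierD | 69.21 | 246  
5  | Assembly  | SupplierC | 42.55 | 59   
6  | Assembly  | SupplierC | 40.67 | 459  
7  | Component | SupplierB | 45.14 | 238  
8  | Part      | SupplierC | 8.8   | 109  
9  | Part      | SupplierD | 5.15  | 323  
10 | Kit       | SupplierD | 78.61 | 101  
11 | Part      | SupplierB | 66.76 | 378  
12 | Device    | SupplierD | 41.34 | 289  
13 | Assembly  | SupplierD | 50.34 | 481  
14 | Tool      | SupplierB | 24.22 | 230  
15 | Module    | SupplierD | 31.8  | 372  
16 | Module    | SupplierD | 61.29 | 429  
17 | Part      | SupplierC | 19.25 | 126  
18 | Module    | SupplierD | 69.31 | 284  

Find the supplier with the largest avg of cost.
SELECT supplier, AVG(cost) as val
FROM products
GROUP BY supplier
ORDER BY val DESC
LIMIT 1

Result: SupplierD with avg(cost) = 50.88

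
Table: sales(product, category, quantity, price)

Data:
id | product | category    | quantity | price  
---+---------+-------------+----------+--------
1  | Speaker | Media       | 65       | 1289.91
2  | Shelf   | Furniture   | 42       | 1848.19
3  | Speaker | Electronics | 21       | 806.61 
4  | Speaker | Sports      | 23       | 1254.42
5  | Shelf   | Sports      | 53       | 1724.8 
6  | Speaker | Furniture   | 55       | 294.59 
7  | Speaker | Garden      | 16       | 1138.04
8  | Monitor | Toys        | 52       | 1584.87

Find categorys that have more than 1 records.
SELECT category, COUNT(*) as cnt
FROM sales
GROUP BY category
HAVING COUNT(*) > 1

Result:
  Furniture: 2
  Sports: 2

Note: HAVING filters groups after aggregation, WHERE filters rows before.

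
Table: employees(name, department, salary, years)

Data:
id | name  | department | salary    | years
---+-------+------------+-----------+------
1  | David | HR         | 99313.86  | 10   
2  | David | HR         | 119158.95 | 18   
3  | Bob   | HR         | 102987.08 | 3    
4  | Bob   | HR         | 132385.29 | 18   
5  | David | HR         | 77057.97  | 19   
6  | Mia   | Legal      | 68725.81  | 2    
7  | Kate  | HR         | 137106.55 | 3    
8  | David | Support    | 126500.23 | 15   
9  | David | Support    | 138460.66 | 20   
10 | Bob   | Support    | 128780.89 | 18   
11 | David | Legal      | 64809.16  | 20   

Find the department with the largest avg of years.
SELECT department, AVG(years) as val
FROM employees
GROUP BY department
ORDER BY val DESC
LIMIT 1

Result: Support with avg(years) = 17.67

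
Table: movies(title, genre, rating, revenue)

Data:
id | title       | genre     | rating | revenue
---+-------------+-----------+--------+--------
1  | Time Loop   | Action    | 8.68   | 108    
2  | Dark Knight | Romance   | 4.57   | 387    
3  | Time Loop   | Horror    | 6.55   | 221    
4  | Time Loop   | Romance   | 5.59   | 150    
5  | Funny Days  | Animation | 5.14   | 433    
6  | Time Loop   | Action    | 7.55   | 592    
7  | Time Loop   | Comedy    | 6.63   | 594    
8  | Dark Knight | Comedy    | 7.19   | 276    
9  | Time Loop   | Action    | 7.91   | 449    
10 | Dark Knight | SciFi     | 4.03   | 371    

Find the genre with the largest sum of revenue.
SELECT genre, SUM(revenue) as val
FROM movies
GROUP BY genre
ORDER BY val DESC
LIMIT 1

Result: Action with sum(revenue) = 1149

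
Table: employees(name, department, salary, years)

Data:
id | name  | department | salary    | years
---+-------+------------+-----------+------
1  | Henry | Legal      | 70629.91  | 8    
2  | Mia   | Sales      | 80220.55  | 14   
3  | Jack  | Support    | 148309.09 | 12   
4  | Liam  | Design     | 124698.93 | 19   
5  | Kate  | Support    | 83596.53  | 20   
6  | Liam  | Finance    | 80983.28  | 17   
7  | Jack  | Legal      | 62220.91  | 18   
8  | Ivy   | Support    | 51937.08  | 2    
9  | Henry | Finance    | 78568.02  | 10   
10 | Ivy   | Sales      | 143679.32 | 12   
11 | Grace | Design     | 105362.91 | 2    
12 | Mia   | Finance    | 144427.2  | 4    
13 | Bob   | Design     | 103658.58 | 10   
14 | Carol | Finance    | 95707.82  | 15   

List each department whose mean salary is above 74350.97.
SELECT department, AVG(salary)
FROM employees
GROUP BY department
HAVING AVG(salary) > 74350.97

Result:
  Design: avg=111240.14
  Finance: avg=99921.58
  Sales: avg=111949.94
  Support: avg=94614.23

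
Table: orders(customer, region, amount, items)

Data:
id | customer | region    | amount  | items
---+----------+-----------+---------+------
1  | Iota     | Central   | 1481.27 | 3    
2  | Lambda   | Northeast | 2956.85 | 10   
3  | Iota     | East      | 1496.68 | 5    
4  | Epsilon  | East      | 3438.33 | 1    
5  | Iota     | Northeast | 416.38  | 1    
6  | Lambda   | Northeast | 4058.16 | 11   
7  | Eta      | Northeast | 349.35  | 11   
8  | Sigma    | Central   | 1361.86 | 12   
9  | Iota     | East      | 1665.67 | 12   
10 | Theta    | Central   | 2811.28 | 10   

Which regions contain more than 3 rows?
SELECT region, COUNT(*) as cnt
FROM orders
GROUP BY region
HAVING COUNT(*) > 3

Result:
  Northeast: 4

Note: HAVING filters groups after aggregation, WHERE filters rows before.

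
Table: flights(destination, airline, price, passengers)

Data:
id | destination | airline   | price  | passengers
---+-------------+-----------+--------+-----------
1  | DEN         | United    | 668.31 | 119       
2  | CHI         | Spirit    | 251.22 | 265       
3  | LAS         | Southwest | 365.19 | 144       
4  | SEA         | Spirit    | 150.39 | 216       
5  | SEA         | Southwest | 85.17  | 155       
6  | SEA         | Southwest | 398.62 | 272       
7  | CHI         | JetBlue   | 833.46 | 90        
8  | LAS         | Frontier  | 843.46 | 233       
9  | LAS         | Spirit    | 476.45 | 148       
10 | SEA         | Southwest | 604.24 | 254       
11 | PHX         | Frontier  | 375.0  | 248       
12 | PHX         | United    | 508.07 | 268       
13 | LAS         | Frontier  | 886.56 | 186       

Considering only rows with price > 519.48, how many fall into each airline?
SELECT airline, COUNT(*)
FROM flights
WHERE price > 519.48
GROUP BY airline

Note: WHERE filters rows before grouping.

Result:
  Frontier: 2
  JetBlue: 1
  Southwest: 1
  United: 1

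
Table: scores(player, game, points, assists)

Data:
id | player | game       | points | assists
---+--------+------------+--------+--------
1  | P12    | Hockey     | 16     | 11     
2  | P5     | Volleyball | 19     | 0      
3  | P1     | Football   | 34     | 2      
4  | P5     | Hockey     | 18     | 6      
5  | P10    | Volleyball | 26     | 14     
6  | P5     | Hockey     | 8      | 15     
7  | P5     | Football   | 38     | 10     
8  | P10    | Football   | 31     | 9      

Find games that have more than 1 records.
SELECT game, COUNT(*) as cnt
FROM scores
GROUP BY game
HAVING COUNT(*) > 1

Result:
  Football: 3
  Hockey: 3
  Volleyball: 2

Note: HAVING filters groups after aggregation, WHERE filters rows before.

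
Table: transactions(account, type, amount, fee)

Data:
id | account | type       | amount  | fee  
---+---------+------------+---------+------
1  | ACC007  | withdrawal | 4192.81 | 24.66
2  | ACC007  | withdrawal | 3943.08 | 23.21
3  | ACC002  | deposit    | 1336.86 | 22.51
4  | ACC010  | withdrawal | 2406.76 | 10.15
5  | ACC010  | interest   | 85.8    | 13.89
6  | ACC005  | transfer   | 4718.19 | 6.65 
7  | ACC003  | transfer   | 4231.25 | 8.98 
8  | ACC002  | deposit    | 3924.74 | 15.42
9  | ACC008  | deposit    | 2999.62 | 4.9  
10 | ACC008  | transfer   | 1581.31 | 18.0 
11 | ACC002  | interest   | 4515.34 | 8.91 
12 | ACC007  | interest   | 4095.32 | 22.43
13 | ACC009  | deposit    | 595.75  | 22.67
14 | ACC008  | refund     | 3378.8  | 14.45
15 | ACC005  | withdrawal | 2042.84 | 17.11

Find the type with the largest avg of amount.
SELECT type, AVG(amount) as val
FROM transactions
GROUP BY type
ORDER BY val DESC
LIMIT 1

Result: transfer with avg(amount) = 3510.25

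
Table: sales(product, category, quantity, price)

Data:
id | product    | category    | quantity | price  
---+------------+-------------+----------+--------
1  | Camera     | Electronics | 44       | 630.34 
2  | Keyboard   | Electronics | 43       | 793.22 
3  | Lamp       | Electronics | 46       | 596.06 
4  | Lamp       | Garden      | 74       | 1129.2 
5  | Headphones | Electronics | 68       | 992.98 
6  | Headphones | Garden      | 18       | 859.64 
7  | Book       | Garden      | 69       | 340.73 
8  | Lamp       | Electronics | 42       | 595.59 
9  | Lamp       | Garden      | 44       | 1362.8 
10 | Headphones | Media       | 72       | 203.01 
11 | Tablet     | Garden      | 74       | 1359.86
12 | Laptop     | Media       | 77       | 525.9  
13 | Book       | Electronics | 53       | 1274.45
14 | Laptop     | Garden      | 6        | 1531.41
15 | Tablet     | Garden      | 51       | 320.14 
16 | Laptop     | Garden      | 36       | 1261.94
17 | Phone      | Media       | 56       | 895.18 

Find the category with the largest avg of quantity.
SELECT category, AVG(quantity) as val
FROM sales
GROUP BY category
ORDER BY val DESC
LIMIT 1

Result: Media with avg(quantity) = 68.33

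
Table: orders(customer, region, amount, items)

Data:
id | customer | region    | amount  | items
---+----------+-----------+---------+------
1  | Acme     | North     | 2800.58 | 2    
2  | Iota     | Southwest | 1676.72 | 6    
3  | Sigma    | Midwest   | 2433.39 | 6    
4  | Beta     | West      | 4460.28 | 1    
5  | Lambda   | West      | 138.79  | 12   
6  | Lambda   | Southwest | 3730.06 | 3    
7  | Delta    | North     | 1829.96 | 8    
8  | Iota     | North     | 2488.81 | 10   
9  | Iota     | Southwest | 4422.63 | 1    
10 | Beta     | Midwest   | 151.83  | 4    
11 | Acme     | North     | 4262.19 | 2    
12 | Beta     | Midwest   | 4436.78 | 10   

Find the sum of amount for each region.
SELECT region, SUM(amount) as result
FROM orders
GROUP BY region

Result:
  Midwest: 7022.00
  North: 11381.54
  Southwest: 9829.41
  West: 4599.07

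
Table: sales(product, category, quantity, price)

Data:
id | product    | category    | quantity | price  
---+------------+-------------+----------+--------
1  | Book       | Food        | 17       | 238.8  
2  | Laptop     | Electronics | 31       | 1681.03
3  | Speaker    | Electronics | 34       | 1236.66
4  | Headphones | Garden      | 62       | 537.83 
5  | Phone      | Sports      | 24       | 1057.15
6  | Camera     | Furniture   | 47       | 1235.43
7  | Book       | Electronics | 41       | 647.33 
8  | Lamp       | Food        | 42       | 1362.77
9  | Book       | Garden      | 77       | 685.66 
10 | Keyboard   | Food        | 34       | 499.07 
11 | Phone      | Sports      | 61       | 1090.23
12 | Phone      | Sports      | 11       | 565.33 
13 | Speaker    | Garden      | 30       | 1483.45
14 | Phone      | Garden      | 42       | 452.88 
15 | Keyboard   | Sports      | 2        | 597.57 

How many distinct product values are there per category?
SELECT category, COUNT(DISTINCT product)
FROM sales
GROUP BY category

Result:
  Electronics: 3 distinct
  Food: 3 distinct
  Furniture: 1 distinct
  Garden: 4 distinct
  Sports: 2 distinct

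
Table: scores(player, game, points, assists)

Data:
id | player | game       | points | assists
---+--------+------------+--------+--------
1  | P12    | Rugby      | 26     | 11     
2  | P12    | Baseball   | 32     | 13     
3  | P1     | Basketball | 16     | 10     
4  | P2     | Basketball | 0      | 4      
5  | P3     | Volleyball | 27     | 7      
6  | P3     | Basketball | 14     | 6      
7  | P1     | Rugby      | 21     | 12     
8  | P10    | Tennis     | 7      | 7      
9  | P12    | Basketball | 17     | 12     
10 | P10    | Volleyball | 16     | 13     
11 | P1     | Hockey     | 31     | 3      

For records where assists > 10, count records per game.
SELECT game, COUNT(*)
FROM scores
WHERE assists > 10
GROUP BY game

Note: WHERE filters rows before grouping.

Result:
  Baseball: 1
  Basketball: 1
  Rugby: 2
  Volleyball: 1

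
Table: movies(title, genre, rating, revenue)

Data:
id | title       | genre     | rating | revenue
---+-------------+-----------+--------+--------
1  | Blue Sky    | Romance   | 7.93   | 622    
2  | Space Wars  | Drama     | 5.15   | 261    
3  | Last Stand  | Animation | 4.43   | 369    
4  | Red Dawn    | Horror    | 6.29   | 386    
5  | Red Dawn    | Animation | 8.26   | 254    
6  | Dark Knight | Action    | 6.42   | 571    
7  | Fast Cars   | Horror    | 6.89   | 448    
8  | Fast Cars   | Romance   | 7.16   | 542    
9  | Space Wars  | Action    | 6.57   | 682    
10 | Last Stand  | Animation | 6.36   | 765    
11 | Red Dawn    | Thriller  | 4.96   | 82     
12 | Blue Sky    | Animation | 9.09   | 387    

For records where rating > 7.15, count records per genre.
SELECT genre, COUNT(*)
FROM movies
WHERE rating > 7.15
GROUP BY genre

Note: WHERE filters rows before grouping.

Result:
  Animation: 2
  Romance: 2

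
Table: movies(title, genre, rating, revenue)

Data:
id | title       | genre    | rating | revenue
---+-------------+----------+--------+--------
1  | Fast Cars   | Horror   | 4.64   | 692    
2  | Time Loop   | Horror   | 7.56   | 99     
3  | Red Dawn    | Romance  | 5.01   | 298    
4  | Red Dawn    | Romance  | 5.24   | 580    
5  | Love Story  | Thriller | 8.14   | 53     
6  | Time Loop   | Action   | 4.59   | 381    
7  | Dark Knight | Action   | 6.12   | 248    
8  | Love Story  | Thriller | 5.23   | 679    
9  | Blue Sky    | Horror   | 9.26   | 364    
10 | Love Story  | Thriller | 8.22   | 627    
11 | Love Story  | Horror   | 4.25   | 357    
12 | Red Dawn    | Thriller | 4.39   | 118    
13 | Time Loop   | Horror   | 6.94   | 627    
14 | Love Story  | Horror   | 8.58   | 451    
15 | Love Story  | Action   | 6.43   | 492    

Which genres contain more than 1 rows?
SELECT genre, COUNT(*) as cnt
FROM movies
GROUP BY genre
HAVING COUNT(*) > 1

Result:
  Action: 3
  Horror: 6
  Romance: 2
  Thriller: 4

Note: HAVING filters groups after aggregation, WHERE filters rows before.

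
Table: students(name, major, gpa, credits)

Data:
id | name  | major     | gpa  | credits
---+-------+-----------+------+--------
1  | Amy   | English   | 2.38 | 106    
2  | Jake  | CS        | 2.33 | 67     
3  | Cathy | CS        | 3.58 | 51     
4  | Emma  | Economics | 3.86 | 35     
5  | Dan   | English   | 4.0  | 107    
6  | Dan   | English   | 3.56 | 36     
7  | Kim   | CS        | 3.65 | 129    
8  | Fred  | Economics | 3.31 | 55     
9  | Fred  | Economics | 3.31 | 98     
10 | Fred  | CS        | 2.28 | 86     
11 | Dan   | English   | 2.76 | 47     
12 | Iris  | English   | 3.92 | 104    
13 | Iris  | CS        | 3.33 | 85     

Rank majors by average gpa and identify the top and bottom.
SELECT major, AVG(gpa)
FROM students
GROUP BY major
ORDER BY AVG(gpa)

All groups:
  CS: 3.03
  English: 3.32
  Economics: 3.49

Highest: Economics (3.49)
Lowest: CS (3.03)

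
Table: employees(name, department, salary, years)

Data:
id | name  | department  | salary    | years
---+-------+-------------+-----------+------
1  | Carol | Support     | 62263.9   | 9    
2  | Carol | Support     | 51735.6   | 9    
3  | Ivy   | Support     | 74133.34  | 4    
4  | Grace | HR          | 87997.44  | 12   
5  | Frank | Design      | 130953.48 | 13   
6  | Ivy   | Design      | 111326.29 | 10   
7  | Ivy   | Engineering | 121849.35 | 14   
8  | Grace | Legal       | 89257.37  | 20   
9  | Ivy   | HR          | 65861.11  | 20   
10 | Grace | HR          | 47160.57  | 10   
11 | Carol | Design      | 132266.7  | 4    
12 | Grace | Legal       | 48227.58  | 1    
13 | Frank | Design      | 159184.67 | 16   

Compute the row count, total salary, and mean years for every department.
SELECT department,
       COUNT(*) as cnt,
       SUM(salary) as total_salary,
       AVG(years) as avg_years
FROM employees
GROUP BY department

Result:
  Design: 4 records, 533731.14 total salary, 10.75 avg years
  Engineering: 1 records, 121849.35 total salary, 14.00 avg years
  HR: 3 records, 201019.12 total salary, 14.00 avg years
  Legal: 2 records, 137484.95 total salary, 10.50 avg years
  Support: 3 records, 188132.84 total salary, 7.33 avg years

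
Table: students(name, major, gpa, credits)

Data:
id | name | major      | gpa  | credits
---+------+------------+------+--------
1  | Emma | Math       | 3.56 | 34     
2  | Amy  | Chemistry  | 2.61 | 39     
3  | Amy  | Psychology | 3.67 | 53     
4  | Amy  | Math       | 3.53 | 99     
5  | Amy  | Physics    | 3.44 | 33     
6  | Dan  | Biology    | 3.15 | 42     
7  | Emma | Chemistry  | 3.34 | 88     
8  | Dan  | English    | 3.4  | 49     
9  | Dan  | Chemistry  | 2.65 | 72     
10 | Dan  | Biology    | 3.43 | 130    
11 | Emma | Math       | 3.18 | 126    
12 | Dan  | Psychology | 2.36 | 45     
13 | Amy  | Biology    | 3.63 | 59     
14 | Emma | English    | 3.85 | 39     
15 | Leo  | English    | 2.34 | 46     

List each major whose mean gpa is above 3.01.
SELECT major, AVG(gpa)
FROM students
GROUP BY major
HAVING AVG(gpa) > 3.01

Result:
  Biology: avg=3.40
  English: avg=3.20
  Math: avg=3.42
  Physics: avg=3.44
  Psychology: avg=3.02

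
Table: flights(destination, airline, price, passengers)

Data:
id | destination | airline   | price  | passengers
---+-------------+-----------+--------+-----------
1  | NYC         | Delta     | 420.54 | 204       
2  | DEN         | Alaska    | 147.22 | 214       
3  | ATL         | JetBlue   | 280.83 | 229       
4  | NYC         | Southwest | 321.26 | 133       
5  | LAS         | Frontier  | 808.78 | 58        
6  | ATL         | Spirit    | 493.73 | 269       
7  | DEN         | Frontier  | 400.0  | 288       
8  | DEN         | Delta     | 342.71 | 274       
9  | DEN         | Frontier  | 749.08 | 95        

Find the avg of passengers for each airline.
SELECT airline, AVG(passengers) as result
FROM flights
GROUP BY airline

Result:
  Alaska: 214.00
  Delta: 239.00
  Frontier: 147.00
  JetBlue: 229.00
  Southwest: 133.00
  Spirit: 269.00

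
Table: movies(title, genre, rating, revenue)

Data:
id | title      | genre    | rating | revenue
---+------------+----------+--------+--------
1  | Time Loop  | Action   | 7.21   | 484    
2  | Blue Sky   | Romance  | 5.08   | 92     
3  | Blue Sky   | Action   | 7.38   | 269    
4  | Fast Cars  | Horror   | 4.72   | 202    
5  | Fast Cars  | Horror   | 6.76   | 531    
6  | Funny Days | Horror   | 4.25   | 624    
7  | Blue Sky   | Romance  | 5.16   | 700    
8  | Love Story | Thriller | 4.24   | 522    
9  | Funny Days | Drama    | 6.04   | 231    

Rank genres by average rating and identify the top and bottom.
SELECT genre, AVG(rating)
FROM movies
GROUP BY genre
ORDER BY AVG(rating)

All groups:
  Thriller: 4.24
  Romance: 5.12
  Horror: 5.24
  Drama: 6.04
  Action: 7.30

Highest: Action (7.30)
Lowest: Thriller (4.24)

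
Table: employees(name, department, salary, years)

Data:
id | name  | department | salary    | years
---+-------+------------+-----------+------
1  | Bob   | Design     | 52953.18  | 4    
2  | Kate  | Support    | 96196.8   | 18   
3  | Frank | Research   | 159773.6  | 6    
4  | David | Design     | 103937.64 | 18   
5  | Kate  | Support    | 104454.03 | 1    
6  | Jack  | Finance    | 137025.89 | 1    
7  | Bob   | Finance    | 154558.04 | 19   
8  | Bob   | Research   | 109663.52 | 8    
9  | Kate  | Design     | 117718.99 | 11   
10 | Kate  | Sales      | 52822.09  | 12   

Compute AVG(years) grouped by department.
SELECT department, AVG(years) as result
FROM employees
GROUP BY department

Result:
  Design: 11.00
  Finance: 10.00
  Research: 7.00
  Sales: 12.00
  Support: 9.50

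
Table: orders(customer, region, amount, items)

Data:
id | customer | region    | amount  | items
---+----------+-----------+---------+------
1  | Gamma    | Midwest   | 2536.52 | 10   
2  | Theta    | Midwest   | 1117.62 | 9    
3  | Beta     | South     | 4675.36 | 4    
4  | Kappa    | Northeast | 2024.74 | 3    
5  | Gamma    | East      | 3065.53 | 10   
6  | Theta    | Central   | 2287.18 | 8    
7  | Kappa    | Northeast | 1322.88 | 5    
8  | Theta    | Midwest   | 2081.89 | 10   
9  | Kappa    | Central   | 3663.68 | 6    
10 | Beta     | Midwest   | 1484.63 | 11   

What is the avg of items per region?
SELECT region, AVG(items) as result
FROM orders
GROUP BY region

Result:
  Central: 7.00
  East: 10.00
  Midwest: 10.00
  Northeast: 4.00
  South: 4.00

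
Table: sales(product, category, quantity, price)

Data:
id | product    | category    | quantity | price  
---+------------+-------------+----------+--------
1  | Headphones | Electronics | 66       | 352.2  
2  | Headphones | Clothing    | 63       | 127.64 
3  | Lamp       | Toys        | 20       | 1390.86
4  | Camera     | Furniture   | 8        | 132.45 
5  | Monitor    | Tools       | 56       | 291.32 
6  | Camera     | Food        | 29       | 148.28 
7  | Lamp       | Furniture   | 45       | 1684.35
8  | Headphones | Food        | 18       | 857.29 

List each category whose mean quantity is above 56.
SELECT category, AVG(quantity)
FROM sales
GROUP BY category
HAVING AVG(quantity) > 56

Result:
  Clothing: avg=63.00
  Electronics: avg=66.00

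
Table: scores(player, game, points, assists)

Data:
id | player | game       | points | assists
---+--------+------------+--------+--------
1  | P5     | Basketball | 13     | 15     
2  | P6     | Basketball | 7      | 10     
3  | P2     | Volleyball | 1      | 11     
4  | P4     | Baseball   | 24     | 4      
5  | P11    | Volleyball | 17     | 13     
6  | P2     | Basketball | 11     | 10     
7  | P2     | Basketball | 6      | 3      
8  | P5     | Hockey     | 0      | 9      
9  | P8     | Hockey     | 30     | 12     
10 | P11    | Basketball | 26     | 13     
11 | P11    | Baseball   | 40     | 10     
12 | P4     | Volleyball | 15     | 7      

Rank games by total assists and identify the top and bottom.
SELECT game, SUM(assists)
FROM scores
GROUP BY game
ORDER BY SUM(assists)

All groups:
  Baseball: 14
  Hockey: 21
  Volleyball: 31
  Basketball: 51

Highest: Basketball (51)
Lowest: Baseball (14)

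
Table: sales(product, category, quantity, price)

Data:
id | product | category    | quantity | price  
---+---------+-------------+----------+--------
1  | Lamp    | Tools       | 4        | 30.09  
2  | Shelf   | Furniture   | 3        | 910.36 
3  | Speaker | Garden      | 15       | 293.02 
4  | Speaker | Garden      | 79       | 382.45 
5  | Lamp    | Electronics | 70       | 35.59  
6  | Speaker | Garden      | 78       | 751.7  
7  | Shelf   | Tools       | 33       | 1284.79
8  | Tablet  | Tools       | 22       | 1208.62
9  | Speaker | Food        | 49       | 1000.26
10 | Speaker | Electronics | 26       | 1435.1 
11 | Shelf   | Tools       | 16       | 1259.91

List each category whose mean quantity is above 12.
SELECT category, AVG(quantity)
FROM sales
GROUP BY category
HAVING AVG(quantity) > 12

Result:
  Electronics: avg=48.00
  Food: avg=49.00
  Garden: avg=57.33
  Tools: avg=18.75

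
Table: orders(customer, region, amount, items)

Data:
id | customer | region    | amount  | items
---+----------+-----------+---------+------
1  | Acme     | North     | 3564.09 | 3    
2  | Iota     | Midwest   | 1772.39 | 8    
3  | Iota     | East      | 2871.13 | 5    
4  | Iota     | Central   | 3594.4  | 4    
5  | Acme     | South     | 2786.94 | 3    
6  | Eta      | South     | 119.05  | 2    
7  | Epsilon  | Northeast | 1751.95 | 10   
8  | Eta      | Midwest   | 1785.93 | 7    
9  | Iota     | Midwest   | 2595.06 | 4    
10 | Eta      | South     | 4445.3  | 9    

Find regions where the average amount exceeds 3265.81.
SELECT region, AVG(amount)
FROM orders
GROUP BY region
HAVING AVG(amount) > 3265.81

Result:
  Central: avg=3594.40
  North: avg=3564.09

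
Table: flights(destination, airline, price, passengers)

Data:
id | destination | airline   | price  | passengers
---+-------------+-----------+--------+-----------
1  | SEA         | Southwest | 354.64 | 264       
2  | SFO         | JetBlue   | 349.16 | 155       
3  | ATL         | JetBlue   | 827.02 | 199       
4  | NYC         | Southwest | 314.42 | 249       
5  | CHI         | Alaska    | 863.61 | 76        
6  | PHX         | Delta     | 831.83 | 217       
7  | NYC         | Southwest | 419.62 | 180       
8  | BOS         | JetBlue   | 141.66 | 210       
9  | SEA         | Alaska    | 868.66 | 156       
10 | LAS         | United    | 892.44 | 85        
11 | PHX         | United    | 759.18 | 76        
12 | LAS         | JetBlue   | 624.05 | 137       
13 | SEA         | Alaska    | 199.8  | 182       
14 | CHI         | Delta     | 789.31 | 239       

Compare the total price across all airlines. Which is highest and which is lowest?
SELECT airline, SUM(price)
FROM flights
GROUP BY airline
ORDER BY SUM(price)

All groups:
  Southwest: 1088.68
  Delta: 1621.14
  United: 1651.62
  Alaska: 1932.07
  JetBlue: 1941.89

Highest: JetBlue (1941.89)
Lowest: Southwest (1088.68)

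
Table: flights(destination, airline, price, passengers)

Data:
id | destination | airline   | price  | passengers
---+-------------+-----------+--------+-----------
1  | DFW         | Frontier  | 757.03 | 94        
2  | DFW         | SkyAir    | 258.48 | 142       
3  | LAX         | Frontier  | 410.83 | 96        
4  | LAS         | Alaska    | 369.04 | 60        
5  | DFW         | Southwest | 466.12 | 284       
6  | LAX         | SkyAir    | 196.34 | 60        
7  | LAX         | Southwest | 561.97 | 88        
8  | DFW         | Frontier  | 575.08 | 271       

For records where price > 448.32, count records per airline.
SELECT airline, COUNT(*)
FROM flights
WHERE price > 448.32
GROUP BY airline

Note: WHERE filters rows before grouping.

Result:
  Frontier: 2
  Southwest: 2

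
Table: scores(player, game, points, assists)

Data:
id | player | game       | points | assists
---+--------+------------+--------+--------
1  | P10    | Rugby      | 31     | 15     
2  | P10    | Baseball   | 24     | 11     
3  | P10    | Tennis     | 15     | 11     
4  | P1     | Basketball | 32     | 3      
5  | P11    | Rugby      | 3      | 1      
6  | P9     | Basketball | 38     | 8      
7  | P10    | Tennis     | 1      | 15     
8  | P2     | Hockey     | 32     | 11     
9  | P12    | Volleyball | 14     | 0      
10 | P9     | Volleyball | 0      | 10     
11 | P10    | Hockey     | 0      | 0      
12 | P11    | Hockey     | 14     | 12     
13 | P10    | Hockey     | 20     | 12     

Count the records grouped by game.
SELECT game, COUNT(*) as count
FROM scores
GROUP BY game

Result:
  Baseball: 1
  Basketball: 2
  Hockey: 4
  Rugby: 2
  Tennis: 2
  Volleyball: 2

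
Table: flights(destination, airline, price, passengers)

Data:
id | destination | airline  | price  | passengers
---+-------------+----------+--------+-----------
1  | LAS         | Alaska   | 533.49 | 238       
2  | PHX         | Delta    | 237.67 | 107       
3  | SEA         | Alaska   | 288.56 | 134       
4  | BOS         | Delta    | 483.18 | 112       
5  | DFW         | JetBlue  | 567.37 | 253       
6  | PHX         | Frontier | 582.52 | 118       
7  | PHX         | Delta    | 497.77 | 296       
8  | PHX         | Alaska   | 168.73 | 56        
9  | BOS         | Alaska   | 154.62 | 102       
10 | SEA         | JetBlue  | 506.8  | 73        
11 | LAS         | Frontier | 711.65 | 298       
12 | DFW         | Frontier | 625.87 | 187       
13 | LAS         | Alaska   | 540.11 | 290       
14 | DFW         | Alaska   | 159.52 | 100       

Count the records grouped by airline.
SELECT airline, COUNT(*) as count
FROM flights
GROUP BY airline

Result:
  Alaska: 6
  Delta: 3
  Frontier: 3
  JetBlue: 2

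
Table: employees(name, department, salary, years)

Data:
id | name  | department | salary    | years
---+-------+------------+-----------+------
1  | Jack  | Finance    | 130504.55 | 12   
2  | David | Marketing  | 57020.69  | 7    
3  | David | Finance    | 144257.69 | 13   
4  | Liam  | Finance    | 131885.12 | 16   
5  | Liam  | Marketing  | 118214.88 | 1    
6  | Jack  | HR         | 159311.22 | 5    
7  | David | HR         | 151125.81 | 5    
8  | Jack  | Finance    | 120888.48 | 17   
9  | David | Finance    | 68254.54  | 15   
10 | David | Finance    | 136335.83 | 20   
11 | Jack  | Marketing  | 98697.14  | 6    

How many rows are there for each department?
SELECT department, COUNT(*) as count
FROM employees
GROUP BY department

Result:
  Finance: 6
  HR: 2
  Marketing: 3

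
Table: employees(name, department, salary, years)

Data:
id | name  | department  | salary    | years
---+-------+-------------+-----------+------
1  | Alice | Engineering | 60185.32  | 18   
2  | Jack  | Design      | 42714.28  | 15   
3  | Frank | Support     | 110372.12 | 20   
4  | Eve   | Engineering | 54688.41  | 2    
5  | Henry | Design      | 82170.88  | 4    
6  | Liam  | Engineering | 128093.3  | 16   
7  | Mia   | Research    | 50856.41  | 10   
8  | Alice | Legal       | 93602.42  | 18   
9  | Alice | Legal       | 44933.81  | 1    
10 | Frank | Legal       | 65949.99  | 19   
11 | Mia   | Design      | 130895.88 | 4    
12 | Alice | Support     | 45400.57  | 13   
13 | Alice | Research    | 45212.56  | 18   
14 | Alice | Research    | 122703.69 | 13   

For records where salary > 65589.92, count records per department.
SELECT department, COUNT(*)
FROM employees
WHERE salary > 65589.92
GROUP BY department

Note: WHERE filters rows before grouping.

Result:
  Design: 2
  Engineering: 1
  Legal: 2
  Research: 1
  Support: 1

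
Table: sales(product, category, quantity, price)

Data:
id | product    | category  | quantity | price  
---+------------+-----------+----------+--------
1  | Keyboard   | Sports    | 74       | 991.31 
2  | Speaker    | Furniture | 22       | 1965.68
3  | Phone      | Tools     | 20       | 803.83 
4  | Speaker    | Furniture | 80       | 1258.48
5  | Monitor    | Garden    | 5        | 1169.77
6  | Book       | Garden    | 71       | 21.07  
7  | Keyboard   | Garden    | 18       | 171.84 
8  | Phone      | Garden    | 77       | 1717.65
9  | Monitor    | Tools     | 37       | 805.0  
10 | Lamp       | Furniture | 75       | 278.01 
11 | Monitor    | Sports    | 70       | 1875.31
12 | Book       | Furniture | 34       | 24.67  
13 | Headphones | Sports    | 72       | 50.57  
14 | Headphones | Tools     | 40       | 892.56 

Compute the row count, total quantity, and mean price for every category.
SELECT category,
       COUNT(*) as cnt,
       SUM(quantity) as total_quantity,
       AVG(price) as avg_price
FROM sales
GROUP BY category

Result:
  Furniture: 4 records, 211 total quantity, 881.71 avg price
  Garden: 4 records, 171 total quantity, 770.08 avg price
  Sports: 3 records, 216 total quantity, 972.40 avg price
  Tools: 3 records, 97 total quantity, 833.80 avg price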